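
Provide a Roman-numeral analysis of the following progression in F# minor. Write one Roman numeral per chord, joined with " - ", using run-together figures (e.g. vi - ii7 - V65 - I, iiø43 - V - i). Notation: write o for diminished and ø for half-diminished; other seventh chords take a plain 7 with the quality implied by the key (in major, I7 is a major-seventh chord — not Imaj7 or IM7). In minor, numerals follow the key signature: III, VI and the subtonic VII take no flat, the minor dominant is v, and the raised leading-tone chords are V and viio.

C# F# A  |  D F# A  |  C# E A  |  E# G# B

i64 - VI - III6 - viio

C#-F#-A: minor triad on F# = scale degree 1 → i64.
D-F#-A: root D is the submediant; major triad there is VI.
C#-E-A has root A, degree 3 in F# minor, so III6.
E#-G#-B has root E#, degree 7 in F# minor, so viio.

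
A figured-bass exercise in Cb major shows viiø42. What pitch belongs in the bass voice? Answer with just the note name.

viiø in Cb major has root Bb; the chord is Bb-Db-Fb-Ab.
The figure 42 means third inversion — the seventh is in the bass.

Ab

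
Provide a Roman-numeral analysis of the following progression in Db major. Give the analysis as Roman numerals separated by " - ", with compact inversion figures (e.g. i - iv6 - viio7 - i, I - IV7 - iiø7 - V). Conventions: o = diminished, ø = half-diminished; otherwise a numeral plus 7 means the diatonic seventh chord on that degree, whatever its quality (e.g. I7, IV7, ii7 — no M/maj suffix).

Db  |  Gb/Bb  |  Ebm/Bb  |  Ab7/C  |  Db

Db: root Db is the tonic; major triad there is I.
Gb/Bb has root Gb, degree 4 in Db major, so IV6.
Ebm/Bb has root Eb, degree 2 in Db major, so ii64.
Ab7/C: root Ab is the dominant; dominant seventh chord there is V65.
Db has root Db, degree 1 in Db major, so I.

I - IV6 - ii64 - V65 - I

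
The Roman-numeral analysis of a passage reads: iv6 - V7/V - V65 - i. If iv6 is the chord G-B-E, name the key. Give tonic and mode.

B minor

iv6 is given as G-B-E — a minor triad with root E.
iv6 on E implies E is the subdominant; that puts the tonic at B, and the lowercase numeral fits minor mode.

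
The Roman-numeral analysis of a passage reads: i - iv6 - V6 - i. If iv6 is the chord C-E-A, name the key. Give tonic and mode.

The anchor chord is a minor triad on A, labeled iv6.
iv6 on A implies A is the subdominant; that puts the tonic at E, and the lowercase numeral fits minor mode.

E minor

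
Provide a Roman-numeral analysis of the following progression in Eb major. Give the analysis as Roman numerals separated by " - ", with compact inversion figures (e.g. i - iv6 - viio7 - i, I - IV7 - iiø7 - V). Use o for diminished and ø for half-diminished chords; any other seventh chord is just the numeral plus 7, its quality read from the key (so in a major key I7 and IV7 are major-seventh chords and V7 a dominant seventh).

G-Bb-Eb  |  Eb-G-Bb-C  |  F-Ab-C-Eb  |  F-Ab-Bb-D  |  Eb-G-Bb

G-Bb-Eb: major triad on Eb = scale degree 1 → I6.
Eb-G-Bb-C: minor seventh chord on C = scale degree 6 → vi65.
F-Ab-C-Eb has root F, degree 2 in Eb major, so ii7.
F-Ab-Bb-D: root Bb is the dominant; dominant seventh chord there is V43.
Eb-G-Bb: major triad on Eb = scale degree 1 → I.

I6 - vi65 - ii7 - V43 - I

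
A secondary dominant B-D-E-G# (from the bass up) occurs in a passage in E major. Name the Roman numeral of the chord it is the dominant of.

IV

The chord is a dominant seventh chord on E.
A dominant resolves down a perfect fifth: E → A. In E major, A is scale degree 4, i.e. IV.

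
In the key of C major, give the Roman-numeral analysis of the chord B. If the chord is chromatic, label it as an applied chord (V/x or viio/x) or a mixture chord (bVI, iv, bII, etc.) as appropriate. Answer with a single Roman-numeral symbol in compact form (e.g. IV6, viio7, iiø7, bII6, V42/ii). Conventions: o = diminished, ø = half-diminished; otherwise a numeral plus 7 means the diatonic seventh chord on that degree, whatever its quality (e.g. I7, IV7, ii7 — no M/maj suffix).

The pitches B-D#-F# form a major triad rooted on B.
B is not a diatonic chord root with this quality in C major, but it lies a perfect fifth above E (iii), so the chord functions as an applied dominant of iii.

V/iii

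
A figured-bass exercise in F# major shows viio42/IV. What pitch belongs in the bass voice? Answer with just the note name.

The applied chord viio42/IV is rooted on A#: A#-C#-E-G.
The figure 42 means third inversion — the seventh is in the bass.

G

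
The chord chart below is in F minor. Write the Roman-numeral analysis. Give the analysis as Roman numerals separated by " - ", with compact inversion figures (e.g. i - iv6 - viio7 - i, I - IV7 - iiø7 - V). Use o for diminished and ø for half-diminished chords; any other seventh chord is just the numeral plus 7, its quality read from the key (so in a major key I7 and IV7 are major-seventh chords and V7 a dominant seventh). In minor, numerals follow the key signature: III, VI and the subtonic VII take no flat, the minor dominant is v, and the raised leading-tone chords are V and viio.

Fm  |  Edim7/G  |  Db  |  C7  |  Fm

Fm has root F, degree 1 in F minor, so i.
Edim7/G: fully diminished seventh chord on E = scale degree 7 → viio65.
Db: major triad on Db = scale degree 6 → VI.
C7: dominant seventh chord on C = scale degree 5 → V7.
Fm: minor triad on F = scale degree 1 → i.

i - viio65 - VI - V7 - i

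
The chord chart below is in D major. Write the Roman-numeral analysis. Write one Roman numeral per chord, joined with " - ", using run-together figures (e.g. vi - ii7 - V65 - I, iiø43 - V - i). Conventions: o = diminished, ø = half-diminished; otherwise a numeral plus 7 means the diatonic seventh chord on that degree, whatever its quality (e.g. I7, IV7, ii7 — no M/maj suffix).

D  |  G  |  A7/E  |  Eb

D: root D is the tonic; major triad there is I.
G: major triad on G = scale degree 4 → IV.
A7/E: root A is the dominant; dominant seventh chord there is V43.
Eb: major triad on Eb — chromatic; Eb is the lowered second degree, so this is the Neapolitan chord, bII.

I - IV - V43 - bII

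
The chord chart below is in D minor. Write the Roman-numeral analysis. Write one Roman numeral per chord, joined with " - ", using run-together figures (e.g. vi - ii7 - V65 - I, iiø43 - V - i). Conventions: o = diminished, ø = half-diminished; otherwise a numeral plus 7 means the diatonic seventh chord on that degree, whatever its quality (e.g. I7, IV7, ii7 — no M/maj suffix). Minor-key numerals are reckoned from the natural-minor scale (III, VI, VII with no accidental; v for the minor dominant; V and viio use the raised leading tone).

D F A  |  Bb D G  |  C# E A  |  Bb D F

D-F-A: root D is the tonic; minor triad there is i.
Bb-D-G: minor triad on G = scale degree 4 → iv6.
C#-E-A: root A is the dominant; major triad there is V6.
Bb-D-F: major triad on Bb = scale degree 6 → VI.

i - iv6 - V6 - VI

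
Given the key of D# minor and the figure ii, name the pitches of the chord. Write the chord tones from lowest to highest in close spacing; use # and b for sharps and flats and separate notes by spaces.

Scale degree 2 in D# minor is E#; here the chord built on it is altered to a minor triad. ii is the minor supertonic, borrowed from the parallel major (the Dorian ii).
So the chord is E#-G#-B#.

E# G# B#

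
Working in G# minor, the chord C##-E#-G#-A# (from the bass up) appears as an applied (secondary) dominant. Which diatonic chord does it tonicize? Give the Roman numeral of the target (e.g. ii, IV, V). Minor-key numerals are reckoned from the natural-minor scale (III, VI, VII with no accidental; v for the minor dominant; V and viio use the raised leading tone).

The chord is a dominant seventh chord on A#.
A dominant resolves down a perfect fifth: A# → D#. In G# minor, D# is scale degree 5, i.e. V.

V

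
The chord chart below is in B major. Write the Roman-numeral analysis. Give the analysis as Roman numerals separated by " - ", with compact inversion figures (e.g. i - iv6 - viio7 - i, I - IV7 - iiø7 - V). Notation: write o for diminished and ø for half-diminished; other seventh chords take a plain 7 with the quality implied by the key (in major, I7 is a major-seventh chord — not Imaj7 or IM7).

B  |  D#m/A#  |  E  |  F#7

I - iii64 - IV - V7

B: root B is the tonic; major triad there is I.
D#m/A#: root D# is the mediant; minor triad there is iii64.
E: major triad on E = scale degree 4 → IV.
F#7: root F# is the dominant; dominant seventh chord there is V7.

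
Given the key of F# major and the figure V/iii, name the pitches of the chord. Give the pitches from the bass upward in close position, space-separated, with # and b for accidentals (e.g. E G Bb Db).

The slash means an applied dominant: we want the dominant of iii. In F# major, iii is A# minor, and its dominant is built on E#.
Building a major triad on E# gives E#-G##-B#.

E# G## B#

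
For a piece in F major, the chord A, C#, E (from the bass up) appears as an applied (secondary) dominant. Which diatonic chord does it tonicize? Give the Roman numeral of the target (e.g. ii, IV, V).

The chord is a major triad on A.
A dominant resolves down a perfect fifth: A → D. In F major, D is scale degree 6, i.e. vi.

vi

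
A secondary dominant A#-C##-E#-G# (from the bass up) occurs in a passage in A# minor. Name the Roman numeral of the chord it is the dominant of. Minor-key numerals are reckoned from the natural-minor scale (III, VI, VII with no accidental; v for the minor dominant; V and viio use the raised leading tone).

iv

The chord is a dominant seventh chord on A#.
A dominant resolves down a perfect fifth: A# → D#. In A# minor, D# is scale degree 4, i.e. iv.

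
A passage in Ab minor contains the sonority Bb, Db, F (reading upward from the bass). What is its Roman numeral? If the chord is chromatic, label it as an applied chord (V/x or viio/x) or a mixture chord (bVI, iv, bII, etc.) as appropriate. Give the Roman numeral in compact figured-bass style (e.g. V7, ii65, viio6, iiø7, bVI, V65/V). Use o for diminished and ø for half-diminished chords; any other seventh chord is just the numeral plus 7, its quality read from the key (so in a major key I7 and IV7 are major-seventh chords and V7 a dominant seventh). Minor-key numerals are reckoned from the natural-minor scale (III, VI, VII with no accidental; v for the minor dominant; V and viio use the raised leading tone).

ii

The pitches Bb-Db-F form a minor triad rooted on Bb.
Bb is the second degree of Ab minor. This is the minor supertonic, borrowed from the parallel major (the Dorian ii).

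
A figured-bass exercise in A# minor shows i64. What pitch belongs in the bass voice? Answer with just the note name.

i in A# minor has root A#; the chord is A#-C#-E#.
The figure 64 means second inversion — the fifth is in the bass.

E#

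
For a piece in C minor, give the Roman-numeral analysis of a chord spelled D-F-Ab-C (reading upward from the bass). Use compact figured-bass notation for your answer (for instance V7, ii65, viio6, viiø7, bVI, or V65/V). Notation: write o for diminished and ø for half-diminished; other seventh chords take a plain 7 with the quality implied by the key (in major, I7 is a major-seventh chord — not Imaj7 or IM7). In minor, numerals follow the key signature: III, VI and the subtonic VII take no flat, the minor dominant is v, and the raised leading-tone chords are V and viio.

iiø7

The pitches D-F-Ab-C form a half-diminished seventh chord rooted on D.
In C minor, D is the supertonic; the diatonic half-diminished seventh chord there is iiø7.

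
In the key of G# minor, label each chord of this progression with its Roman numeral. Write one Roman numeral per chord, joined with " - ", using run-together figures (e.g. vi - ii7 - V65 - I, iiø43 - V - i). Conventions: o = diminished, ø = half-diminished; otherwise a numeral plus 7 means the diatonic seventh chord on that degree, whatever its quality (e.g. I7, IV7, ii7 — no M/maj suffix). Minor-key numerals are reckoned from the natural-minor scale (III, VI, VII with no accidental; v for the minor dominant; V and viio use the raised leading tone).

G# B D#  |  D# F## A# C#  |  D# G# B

G#-B-D# has root G#, degree 1 in G# minor, so i.
D#-F##-A#-C#: dominant seventh chord on D# = scale degree 5 → V7.
D#-G#-B: root G# is the tonic; minor triad there is i64.

i - V7 - i64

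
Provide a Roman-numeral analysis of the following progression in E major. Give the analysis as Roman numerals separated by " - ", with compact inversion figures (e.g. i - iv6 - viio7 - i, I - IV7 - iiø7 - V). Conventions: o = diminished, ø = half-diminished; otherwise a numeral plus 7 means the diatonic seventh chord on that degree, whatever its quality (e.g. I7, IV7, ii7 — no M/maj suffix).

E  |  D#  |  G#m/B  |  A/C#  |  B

E: root E is the tonic; major triad there is I.
D#: chromatic; D# is V of iii, so V/iii.
G#m/B has root G#, degree 3 in E major, so iii6.
A/C#: major triad on A = scale degree 4 → IV6.
B: root B is the dominant; major triad there is V.

I - V/iii - iii6 - IV6 - V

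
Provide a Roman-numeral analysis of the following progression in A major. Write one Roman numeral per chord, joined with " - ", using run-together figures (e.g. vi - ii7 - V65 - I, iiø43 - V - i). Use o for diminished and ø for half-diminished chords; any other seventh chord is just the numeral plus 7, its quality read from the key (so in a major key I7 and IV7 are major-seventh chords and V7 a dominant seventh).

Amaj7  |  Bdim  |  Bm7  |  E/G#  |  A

I7 - iio - ii7 - V6 - I

Amaj7: root A is the tonic; major seventh chord there is I7.
Bdim: B with this quality isn't in the key; it's iio, borrowed from the parallel minor.
Bm7: minor seventh chord on B = scale degree 2 → ii7.
E/G# has root E, degree 5 in A major, so V6.
A has root A, degree 1 in A major, so I.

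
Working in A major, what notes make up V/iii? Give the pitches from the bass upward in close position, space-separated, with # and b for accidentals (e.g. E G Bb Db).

The slash means an applied dominant: we want the dominant of iii. In A major, iii is C# minor, and its dominant is built on G#.
Building a major triad on G# gives G#-B#-D#.

G# B# D#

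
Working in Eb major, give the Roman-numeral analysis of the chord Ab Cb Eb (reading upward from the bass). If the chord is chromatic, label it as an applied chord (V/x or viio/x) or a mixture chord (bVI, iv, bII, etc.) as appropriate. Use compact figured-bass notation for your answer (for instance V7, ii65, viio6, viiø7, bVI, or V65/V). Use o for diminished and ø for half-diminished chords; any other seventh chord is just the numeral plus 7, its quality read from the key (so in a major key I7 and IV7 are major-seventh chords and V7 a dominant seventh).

iv

The pitches Ab-Cb-Eb form a minor triad rooted on Ab.
Ab is the fourth degree of Eb major. This is the minor subdominant, borrowed from the parallel minor.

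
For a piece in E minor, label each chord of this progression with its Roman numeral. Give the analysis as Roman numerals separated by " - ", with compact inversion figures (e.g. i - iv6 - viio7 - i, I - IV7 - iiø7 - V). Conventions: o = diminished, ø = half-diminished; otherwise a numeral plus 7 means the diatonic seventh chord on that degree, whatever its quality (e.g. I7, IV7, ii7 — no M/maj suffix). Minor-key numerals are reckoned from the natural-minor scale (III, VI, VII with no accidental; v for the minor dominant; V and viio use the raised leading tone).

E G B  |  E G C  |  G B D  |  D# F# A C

i - VI6 - III - viio7

E-G-B: root E is the tonic; minor triad there is i.
E-G-C: major triad on C = scale degree 6 → VI6.
G-B-D: root G is the mediant; major triad there is III.
D#-F#-A-C has root D#, degree 7 in E minor, so viio7.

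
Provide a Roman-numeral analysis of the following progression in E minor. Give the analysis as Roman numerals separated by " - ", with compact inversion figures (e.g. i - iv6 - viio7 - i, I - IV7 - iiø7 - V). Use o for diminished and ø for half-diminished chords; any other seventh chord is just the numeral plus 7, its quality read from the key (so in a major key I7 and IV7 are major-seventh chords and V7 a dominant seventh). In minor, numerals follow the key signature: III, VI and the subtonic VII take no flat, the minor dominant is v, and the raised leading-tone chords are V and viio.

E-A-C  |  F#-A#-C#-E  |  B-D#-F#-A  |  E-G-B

E-A-C has root A, degree 4 in E minor, so iv64.
F#-A#-C#-E: a dominant seventh chord on F#, the applied dominant of V → V7/V.
B-D#-F#-A: dominant seventh chord on B = scale degree 5 → V7.
E-G-B: minor triad on E = scale degree 1 → i.

iv64 - V7/V - V7 - i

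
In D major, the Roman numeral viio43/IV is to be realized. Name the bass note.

C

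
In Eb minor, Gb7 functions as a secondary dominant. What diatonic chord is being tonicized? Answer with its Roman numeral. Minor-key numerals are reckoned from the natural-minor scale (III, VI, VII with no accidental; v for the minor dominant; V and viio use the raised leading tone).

VI

The chord is a dominant seventh chord on Gb.
A dominant resolves down a perfect fifth: Gb → Cb. In Eb minor, Cb is scale degree 6, i.e. VI.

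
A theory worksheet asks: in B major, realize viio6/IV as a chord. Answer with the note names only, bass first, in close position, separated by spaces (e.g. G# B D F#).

F# A D#

The slash marks an applied leading-tone chord: viio of IV. In B major, IV is E, so the leading tone to it is D#, a half step below.
Building a diminished triad on D# gives D#-F#-A.
The figured bass 6 indicates first inversion, placing the third (F#) in the bass: F#-A-D#.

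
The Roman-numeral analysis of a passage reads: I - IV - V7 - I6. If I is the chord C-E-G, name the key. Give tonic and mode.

I is given as C-E-G — a major triad with root C.
If C is scale degree 1 and the mode makes that degree carry a major triad, the tonic is C and the mode is major.

C major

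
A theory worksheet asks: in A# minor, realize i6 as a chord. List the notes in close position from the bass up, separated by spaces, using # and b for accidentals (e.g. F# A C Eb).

The numeral's case and figure indicate a minor triad. In A# minor its root, the first degree, is A#.
Stacking thirds from A# gives A#-C#-E#.
With the 6 figure the chord is in first inversion; from the bass C# upward in close position it reads C#-E#-A#.

C# E# A#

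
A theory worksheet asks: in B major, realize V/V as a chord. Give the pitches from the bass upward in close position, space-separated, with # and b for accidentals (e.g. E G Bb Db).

The slash means an applied dominant: we want the dominant of V. In B major, V is F# major, and its dominant is built on C#.
Building a major triad on C# gives C#-E#-G#.

C# E# G#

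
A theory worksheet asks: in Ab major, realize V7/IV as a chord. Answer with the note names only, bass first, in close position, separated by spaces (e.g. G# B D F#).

Ab C Eb Gb

The slash means an applied dominant: we want the dominant of IV. In Ab major, IV is Db major, and its dominant is built on Ab.
Building a dominant seventh chord on Ab gives Ab-C-Eb-Gb.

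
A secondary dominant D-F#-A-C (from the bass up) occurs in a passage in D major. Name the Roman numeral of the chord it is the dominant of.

The chord is a dominant seventh chord on D.
A dominant resolves down a perfect fifth: D → G. In D major, G is scale degree 4, i.e. IV.

IV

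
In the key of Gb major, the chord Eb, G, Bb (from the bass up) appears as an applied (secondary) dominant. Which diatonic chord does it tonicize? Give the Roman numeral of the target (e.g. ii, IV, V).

ii

The chord is a major triad on Eb.
A dominant resolves down a perfect fifth: Eb → Ab. In Gb major, Ab is scale degree 2, i.e. ii.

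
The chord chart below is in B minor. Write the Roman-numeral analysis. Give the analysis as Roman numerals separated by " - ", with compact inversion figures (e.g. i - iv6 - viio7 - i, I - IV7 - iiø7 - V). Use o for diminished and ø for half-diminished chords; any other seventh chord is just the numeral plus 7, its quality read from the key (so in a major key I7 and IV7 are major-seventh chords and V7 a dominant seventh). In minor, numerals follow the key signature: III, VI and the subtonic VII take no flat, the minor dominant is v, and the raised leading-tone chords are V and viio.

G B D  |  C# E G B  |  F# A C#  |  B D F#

G-B-D: root G is the submediant; major triad there is VI.
C#-E-G-B: root C# is the supertonic; half-diminished seventh chord there is iiø7.
F#-A-C#: minor triad on F# = scale degree 5 → v.
B-D-F# has root B, degree 1 in B minor, so i.

VI - iiø7 - v - i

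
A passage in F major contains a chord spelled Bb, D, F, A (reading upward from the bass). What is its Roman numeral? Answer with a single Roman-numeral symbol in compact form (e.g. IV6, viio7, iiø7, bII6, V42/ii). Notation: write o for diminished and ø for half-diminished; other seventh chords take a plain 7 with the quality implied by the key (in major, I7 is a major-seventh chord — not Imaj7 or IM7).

Stacked in thirds the chord is Bb-D-F-A: a major seventh chord on Bb.
In F major, Bb is the subdominant; the diatonic major seventh chord there is IV7.

IV7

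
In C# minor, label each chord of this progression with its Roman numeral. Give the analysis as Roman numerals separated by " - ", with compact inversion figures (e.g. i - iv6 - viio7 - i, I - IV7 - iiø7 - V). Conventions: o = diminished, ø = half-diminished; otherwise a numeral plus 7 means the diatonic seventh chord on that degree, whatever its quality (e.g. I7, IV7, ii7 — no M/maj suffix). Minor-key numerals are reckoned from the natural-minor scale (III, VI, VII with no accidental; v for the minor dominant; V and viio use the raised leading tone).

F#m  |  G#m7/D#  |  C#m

F#m: minor triad on F# = scale degree 4 → iv.
G#m7/D#: root G# is the dominant; minor seventh chord there is v43.
C#m: root C# is the tonic; minor triad there is i.

iv - v43 - i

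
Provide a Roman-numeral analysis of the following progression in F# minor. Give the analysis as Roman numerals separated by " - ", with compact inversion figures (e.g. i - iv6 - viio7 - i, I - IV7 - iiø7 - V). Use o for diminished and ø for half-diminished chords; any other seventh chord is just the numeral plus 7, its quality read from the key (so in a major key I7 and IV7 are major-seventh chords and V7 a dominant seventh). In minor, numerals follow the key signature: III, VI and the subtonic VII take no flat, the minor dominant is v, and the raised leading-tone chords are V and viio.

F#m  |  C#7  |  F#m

i - V7 - i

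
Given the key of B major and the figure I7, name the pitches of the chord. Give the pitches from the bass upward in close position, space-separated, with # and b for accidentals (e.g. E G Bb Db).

The numeral's case and figure indicate a major seventh chord. In B major its root, the first degree, is B.
That chord is spelled B-D#-F#-A#.

B D# F# A#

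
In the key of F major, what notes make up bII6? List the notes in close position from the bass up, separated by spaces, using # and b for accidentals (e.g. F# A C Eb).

Bb Db Gb

bII6 is the Neapolitan sixth — a major triad on the lowered second degree, here in its customary first inversion. In F major that root is Gb.
So the chord is Gb-Bb-Db.
The figured bass 6 indicates first inversion, placing the third (Bb) in the bass: Bb-Db-Gb.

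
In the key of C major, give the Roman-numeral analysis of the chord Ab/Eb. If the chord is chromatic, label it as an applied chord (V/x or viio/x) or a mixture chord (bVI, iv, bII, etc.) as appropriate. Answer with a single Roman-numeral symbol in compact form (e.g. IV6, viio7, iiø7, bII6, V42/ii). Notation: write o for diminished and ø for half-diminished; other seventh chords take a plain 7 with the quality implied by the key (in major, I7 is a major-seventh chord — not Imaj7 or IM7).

Stacked in thirds the chord is Ab-C-Eb: a major triad on Ab.
Ab is the lowered sixth degree of C major (diatonic 6 would be A). This is a major triad on the lowered sixth degree, borrowed from the parallel minor.
With Eb in the bass the chord is in second inversion, so the figured bass is 64.

bVI64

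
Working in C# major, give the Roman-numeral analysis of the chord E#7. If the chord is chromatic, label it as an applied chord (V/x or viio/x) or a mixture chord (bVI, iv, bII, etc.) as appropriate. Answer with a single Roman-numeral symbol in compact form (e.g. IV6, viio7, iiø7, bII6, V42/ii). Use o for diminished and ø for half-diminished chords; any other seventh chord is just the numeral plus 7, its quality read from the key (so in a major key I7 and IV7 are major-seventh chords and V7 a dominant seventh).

The pitches E#-G##-B#-D# form a dominant seventh chord rooted on E#.
E# is not a diatonic chord root with this quality in C# major, but it lies a perfect fifth above A# (vi), so the chord functions as an applied dominant of vi.

V7/vi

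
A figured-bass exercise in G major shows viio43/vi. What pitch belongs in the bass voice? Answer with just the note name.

A

The applied chord viio43/vi is rooted on D#: D#-F#-A-C.
The figure 43 means second inversion — the fifth is in the bass.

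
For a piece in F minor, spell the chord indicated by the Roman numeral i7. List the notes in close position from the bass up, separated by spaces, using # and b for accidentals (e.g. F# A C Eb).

In F minor, scale degree 1 is F, and the diatonic chord built there is a minor seventh chord.
That chord is spelled F-Ab-C-Eb.

F Ab C Eb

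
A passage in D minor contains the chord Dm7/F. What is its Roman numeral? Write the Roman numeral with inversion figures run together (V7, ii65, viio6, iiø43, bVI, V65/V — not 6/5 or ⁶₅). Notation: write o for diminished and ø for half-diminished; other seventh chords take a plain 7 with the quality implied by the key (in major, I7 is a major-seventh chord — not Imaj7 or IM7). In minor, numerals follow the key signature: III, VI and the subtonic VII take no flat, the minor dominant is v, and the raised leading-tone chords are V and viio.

i65

Stacked in thirds the chord is D-F-A-C: a minor seventh chord on D.
In D minor, D is the tonic; the diatonic minor seventh chord there is i7.
With F in the bass the chord is in first inversion, so the figured bass is 65.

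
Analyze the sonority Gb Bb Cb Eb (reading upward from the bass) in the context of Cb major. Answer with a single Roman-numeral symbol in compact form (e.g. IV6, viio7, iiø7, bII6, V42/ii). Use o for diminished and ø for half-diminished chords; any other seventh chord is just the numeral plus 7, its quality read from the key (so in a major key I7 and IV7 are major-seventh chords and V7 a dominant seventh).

Stacked in thirds the chord is Cb-Eb-Gb-Bb: a major seventh chord on Cb.
In Cb major, Cb is the tonic; the diatonic major seventh chord there is I7.
With Gb in the bass the chord is in second inversion, so the figured bass is 43.

I43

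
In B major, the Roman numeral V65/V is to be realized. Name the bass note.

The applied chord V65/V is rooted on C#: C#-E#-G#-B.
The figure 65 means first inversion — the third is in the bass.

E#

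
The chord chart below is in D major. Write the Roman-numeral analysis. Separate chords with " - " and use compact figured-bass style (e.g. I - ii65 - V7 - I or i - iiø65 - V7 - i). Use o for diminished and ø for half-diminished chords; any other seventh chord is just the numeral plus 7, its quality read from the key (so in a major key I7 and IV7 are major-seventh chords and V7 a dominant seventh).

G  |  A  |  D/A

G: major triad on G = scale degree 4 → IV.
A: major triad on A = scale degree 5 → V.
D/A has root D, degree 1 in D major, so I64.

IV - V - I64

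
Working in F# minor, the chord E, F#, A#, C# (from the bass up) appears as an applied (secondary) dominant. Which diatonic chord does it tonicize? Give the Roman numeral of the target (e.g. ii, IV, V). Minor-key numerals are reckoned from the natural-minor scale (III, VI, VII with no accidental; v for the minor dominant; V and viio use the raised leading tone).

The chord is a dominant seventh chord on F#.
A dominant resolves down a perfect fifth: F# → B. In F# minor, B is scale degree 4, i.e. iv.

iv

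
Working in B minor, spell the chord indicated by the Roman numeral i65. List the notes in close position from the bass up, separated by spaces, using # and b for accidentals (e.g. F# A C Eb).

D F# A B

In B minor, the tonic is B, and the diatonic chord built there is a minor seventh chord.
Stacking thirds from B gives B-D-F#-A.
With the 65 figure the chord is in first inversion; from the bass D upward in close position it reads D-F#-A-B.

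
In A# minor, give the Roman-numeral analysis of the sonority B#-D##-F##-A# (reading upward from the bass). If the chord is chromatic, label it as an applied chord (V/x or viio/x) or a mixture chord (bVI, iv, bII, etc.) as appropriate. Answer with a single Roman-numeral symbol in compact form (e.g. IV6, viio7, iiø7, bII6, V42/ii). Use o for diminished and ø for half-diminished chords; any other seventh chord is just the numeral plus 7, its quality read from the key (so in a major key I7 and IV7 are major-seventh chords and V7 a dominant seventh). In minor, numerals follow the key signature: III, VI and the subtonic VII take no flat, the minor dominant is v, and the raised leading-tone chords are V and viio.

V7/V

The pitches B#-D##-F##-A# form a dominant seventh chord rooted on B#.
B# is not a diatonic chord root with this quality in A# minor, but it lies a perfect fifth above E# (V), so the chord functions as an applied dominant of V.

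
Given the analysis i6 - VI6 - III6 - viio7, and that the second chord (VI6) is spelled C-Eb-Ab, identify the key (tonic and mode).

C minor

The anchor chord is a major triad on Ab, labeled VI6.
Counting down 5 scale steps from Ab places the tonic on C; a major triad on degree 6 is diatonic only in minor.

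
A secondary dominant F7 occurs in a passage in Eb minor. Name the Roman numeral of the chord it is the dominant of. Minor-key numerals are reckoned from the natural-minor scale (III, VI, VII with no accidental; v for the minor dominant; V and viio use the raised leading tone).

V

The chord is a dominant seventh chord on F.
A dominant resolves down a perfect fifth: F → Bb. In Eb minor, Bb is scale degree 5, i.e. V.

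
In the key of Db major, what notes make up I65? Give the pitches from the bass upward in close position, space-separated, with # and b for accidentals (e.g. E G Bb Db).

F Ab C Db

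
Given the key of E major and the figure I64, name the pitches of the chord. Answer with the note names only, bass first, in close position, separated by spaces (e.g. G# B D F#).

The numeral's case and figure indicate a major triad. In E major its root, the tonic, is E.
Stacking thirds from E gives E-G#-B.
The figured bass 64 indicates second inversion, placing the fifth (B) in the bass: B-E-G#.

B E G#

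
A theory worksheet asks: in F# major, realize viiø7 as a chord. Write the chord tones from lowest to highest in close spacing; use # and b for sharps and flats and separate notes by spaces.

The numeral's case and figure indicate a half-diminished seventh chord. In F# major its root, the seventh degree, is E#.
Stacking thirds from E# gives E#-G#-B-D#.

E# G# B D#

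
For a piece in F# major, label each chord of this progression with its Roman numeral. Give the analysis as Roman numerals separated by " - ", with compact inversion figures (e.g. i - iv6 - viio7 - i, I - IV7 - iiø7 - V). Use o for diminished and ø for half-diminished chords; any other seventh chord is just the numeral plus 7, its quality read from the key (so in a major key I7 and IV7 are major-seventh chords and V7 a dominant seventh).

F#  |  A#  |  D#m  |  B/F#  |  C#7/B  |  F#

I - V/vi - vi - IV64 - V42 - I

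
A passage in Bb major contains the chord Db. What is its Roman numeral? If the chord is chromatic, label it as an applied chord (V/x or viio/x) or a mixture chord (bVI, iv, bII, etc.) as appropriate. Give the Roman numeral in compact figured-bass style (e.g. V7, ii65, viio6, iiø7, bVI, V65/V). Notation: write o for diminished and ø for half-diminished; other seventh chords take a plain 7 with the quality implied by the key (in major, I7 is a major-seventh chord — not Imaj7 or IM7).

Stacked in thirds the chord is Db-F-Ab: a major triad on Db.
Db is the lowered third degree of Bb major (diatonic 3 would be D). This is a major triad on the lowered third degree, borrowed from the parallel minor.

bIII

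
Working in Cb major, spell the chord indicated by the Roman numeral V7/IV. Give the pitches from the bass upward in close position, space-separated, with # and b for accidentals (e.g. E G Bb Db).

The slash means an applied dominant: we want the dominant of IV. In Cb major, IV is Fb major, and its dominant is built on Cb.
Building a dominant seventh chord on Cb gives Cb-Eb-Gb-Bbb.

Cb Eb Gb Bbb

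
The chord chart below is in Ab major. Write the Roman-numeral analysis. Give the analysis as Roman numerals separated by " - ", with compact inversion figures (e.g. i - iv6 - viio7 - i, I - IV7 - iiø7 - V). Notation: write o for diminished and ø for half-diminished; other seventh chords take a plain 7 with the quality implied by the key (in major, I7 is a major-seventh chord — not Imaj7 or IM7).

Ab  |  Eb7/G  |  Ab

Ab: root Ab is the tonic; major triad there is I.
Eb7/G has root Eb, degree 5 in Ab major, so V65.
Ab has root Ab, degree 1 in Ab major, so I.

I - V65 - I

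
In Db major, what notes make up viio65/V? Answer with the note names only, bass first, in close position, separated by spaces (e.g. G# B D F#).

The slash marks an applied leading-tone chord: viio of V. In Db major, V is Ab, so the leading tone to it is G, a half step below.
Building a fully diminished seventh chord on G gives G-Bb-Db-Fb.
The figured bass 65 indicates first inversion, placing the third (Bb) in the bass: Bb-Db-Fb-G.

Bb Db Fb G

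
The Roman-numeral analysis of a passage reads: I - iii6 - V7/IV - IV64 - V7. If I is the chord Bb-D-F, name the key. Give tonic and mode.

Bb major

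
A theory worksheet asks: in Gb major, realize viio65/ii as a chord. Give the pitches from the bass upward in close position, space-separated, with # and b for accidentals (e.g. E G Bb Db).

Bb Db Fb G

viio65/ii is a secondary leading-tone chord. The target ii is Ab in Gb major; the applied chord is rooted a semitone below, on G.
Building a fully diminished seventh chord on G gives G-Bb-Db-Fb.
With the 65 figure the chord is in first inversion; from the bass Bb upward in close position it reads Bb-Db-Fb-G.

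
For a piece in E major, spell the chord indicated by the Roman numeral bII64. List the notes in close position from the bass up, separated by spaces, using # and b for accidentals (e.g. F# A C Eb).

Scale degree 2 in E major is F#; lowering it a half step gives F. bII64 is the Neapolitan chord — a major triad on the lowered second degree.
So the chord is F-A-C, a major triad.
The figured bass 64 indicates second inversion, placing the fifth (C) in the bass: C-F-A.

C F A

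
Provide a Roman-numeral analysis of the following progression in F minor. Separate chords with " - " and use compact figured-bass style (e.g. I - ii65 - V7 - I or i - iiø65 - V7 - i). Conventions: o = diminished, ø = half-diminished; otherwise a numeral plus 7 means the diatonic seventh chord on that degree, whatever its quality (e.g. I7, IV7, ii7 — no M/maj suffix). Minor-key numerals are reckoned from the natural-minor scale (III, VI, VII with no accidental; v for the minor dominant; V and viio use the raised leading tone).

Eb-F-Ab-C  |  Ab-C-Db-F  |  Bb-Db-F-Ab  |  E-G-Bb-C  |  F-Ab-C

i42 - VI43 - iv7 - V65 - i

Eb-F-Ab-C: root F is the tonic; minor seventh chord there is i42.
Ab-C-Db-F: root Db is the submediant; major seventh chord there is VI43.
Bb-Db-F-Ab has root Bb, degree 4 in F minor, so iv7.
E-G-Bb-C: root C is the dominant; dominant seventh chord there is V65.
F-Ab-C: root F is the tonic; minor triad there is i.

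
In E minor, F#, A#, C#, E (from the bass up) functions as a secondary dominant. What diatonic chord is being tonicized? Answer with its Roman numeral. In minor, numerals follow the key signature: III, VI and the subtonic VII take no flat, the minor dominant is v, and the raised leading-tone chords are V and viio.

V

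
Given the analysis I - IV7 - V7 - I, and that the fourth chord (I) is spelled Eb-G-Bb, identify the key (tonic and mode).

Eb major

The anchor chord is a major triad on Eb, labeled I.
If Eb is scale degree 1 and the mode makes that degree carry a major triad, the tonic is Eb and the mode is major.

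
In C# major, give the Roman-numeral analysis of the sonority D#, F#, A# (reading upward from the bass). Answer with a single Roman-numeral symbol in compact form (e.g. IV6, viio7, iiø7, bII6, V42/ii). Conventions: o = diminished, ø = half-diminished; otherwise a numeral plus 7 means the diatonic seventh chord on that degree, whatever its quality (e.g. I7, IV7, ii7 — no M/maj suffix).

ii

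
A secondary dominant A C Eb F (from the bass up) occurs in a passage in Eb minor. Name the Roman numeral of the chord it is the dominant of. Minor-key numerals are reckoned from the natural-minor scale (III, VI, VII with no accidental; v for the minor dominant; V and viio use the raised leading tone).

V

The chord is a dominant seventh chord on F.
A dominant resolves down a perfect fifth: F → Bb. In Eb minor, Bb is scale degree 5, i.e. V.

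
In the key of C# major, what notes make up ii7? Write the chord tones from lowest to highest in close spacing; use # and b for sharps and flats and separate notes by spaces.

In C# major, scale degree 2 is D#, and the diatonic chord built there is a minor seventh chord.
That chord is spelled D#-F#-A#-C#.

D# F# A# C#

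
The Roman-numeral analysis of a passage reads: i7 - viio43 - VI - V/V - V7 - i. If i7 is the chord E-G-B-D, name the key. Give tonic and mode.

E minor

The anchor chord is a minor seventh chord on E, labeled i7.
If E is scale degree 1 and the mode makes that degree carry a minor seventh chord, the tonic is E and the mode is minor.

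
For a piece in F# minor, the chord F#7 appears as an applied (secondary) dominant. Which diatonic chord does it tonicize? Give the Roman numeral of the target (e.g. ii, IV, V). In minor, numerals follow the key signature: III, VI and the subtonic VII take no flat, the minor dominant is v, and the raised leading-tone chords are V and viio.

The chord is a dominant seventh chord on F#.
A dominant resolves down a perfect fifth: F# → B. In F# minor, B is scale degree 4, i.e. iv.

iv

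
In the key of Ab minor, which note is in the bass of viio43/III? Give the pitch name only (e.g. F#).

Fb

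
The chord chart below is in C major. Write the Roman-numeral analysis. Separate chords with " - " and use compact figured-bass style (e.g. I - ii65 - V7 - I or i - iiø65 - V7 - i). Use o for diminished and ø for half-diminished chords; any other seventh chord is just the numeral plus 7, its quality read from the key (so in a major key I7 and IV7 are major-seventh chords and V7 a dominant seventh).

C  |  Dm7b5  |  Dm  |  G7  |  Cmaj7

I - iiø7 - ii - V7 - I7

C: major triad on C = scale degree 1 → I.
Dm7b5 is non-diatonic — iiø7, a mixture chord from C minor.
Dm has root D, degree 2 in C major, so ii.
G7 has root G, degree 5 in C major, so V7.
Cmaj7: major seventh chord on C = scale degree 1 → I7.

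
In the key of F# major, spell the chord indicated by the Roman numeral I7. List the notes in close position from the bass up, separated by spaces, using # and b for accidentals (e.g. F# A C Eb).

In F# major, scale degree 1 is F#, and the diatonic chord built there is a major seventh chord.
Stacking thirds from F# gives F#-A#-C#-E#.

F# A# C# E#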